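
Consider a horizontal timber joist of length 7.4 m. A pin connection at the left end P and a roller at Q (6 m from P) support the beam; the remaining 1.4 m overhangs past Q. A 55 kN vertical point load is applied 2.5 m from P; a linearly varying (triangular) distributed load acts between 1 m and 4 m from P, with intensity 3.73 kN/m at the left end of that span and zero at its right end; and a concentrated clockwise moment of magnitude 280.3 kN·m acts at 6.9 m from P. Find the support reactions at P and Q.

P_x = 0, P_y = -10.90 kN, Q_y = 71.50 kN

Resultant of the triangular load: ½ × 3.73 × 3 = 5.595 kN, acting at 2 m from P (one-third of the span from the peak).
Taking moments about P: Q_y·6 − 55·2.5 − (½·3.73·3)·2 − 280.3 = 0 → Q_y = 428.99/6 = 71.4983 ≈ 71.50 kN.
ΣF_y = 0: P_y + 71.4983 − 55 − ½·3.73·3 = 0 → P_y = -10.90 kN.
ΣF_x = 0: no horizontal applied forces, so P_x = 0.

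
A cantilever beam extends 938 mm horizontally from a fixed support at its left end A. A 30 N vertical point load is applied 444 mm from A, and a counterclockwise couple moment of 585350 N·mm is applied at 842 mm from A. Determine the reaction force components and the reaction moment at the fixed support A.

A_x = 0, A_y = 30.00 N, M_A = -572000 N·mm

ΣF_x = 0: A_x = 0.
ΣF_y = 0: A_y − 30 = 0 → A_y = 30.00 N.
ΣM about A: M_A − 30·444 + 585350 = 0 → M_A = -572000 N·mm.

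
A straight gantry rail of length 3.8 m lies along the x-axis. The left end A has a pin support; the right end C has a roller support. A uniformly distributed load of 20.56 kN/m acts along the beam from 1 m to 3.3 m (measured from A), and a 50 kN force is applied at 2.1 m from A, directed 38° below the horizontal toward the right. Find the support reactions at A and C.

Resultant of the distributed load: 20.56 × 2.3 = 47.288 kN at 2.15 m from A.
Moments about A: C_y·3.8 − (20.56·2.3)·2.15 − 50·sin38°·2.1 = 0 → C_y = 166.314/3.8 = 43.7668 ≈ 43.77 kN.
ΣF_y = 0: A_y + 43.7668 − 20.56·2.3 − 50·sin38° = 0 → A_y = 34.30 kN.
ΣF_x = 0: A_x + 50·cos38° = 0 → A_x = -39.40 kN.

A_x = -39.40 kN, A_y = 34.30 kN, C_y = 43.77 kN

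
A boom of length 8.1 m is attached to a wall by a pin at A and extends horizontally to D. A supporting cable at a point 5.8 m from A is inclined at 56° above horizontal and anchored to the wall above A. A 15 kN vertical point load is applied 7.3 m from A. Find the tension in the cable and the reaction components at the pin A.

T = 22.77 kN, A_x = 12.73 kN, A_y = -3.879 kN

ΣM about A: T·sin56°·5.8 − 15·7.3 = 0 → T = 109.5/(5.8·0.829038) = 22.7726 ≈ 22.77 kN.
ΣF_x = 0: A_x − T·cos56° = 0 → A_x = 22.7726 × 0.559193 = 12.73 kN.
ΣF_y = 0: A_y + T·sin56° − 15 = 0 → A_y = 15 − 22.7726 × 0.829038 = -3.879 kN.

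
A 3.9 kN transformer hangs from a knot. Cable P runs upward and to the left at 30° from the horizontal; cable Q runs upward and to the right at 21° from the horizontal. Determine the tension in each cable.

ΣF_x = 0: −T_P·cos30° + T_Q·cos21° = 0 → T_Q = 0.927639·T_P.
ΣF_y = 0: T_P·sin30° + T_Q·sin21° = 3.9.
Substitute: T_P·(0.5 + 0.927639·0.358368) = 3.9 → T_P = 4.68504 ≈ 4.685 kN.
Then T_Q = 0.927639 × 4.68504 = 4.346 kN.

T_P = 4.685 kN, T_Q = 4.346 kN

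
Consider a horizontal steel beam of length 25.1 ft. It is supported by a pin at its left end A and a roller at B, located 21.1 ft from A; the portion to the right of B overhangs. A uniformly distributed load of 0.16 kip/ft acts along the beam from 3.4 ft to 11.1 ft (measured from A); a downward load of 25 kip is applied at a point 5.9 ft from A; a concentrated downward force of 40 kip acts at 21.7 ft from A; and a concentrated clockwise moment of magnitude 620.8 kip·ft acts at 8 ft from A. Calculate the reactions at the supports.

Resultant of the distributed load: 0.16 × 7.7 = 1.232 kip at 7.25 ft from A.
ΣM about A: B_y·21.1 − (0.16·7.7)·7.25 − 25·5.9 − 40·21.7 − 620.8 = 0 → B_y = 1645.232/21.1 = 77.9731 ≈ 77.97 kip.
ΣF_y = 0: A_y + 77.9731 − 0.16·7.7 − 25 − 40 = 0 → A_y = -11.74 kip.
ΣF_x = 0: no horizontal applied forces, so A_x = 0.

A_x = 0, A_y = -11.74 kip, B_y = 77.97 kip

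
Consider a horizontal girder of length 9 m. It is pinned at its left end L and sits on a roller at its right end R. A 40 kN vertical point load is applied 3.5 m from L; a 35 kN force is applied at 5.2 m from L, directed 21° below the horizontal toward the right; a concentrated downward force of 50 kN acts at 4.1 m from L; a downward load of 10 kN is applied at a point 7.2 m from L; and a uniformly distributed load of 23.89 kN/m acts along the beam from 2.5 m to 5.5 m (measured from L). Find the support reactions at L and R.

L_x = -32.68 kN, L_y = 98.78 kN, R_y = 85.43 kN

Resultant of the distributed load: 23.89 × 3 = 71.67 kN at 4 m from L.
ΣM about L: R_y·9 − 40·3.5 − 35·sin21°·5.2 − 50·4.1 − 10·7.2 − (23.89·3)·4 = 0 → R_y = 768.903/9 = 85.4337 ≈ 85.43 kN.
ΣF_y = 0: L_y + 85.4337 − 40 − 35·sin21° − 50 − 10 − 23.89·3 = 0 → L_y = 98.78 kN.
ΣF_x = 0: L_x + 35·cos21° = 0 → L_x = -32.68 kN.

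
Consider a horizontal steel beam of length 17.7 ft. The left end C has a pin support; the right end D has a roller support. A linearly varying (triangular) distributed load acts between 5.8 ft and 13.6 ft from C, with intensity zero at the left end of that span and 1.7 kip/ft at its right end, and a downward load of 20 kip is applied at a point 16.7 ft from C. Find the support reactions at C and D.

C_x = 0, C_y = 3.640 kip, D_y = 22.99 kip

Resultant of the triangular load: ½ × 1.7 × 7.8 = 6.63 kip, acting at 11 ft from C (one-third of the span from the peak).
Moments about C: D_y·17.7 − (½·1.7·7.8)·11 − 20·16.7 = 0 → D_y = 406.93/17.7 = 22.9904 ≈ 22.99 kip.
ΣF_y = 0: C_y + 22.9904 − ½·1.7·7.8 − 20 = 0 → C_y = 3.640 kip.
ΣF_x = 0: no horizontal applied forces, so C_x = 0.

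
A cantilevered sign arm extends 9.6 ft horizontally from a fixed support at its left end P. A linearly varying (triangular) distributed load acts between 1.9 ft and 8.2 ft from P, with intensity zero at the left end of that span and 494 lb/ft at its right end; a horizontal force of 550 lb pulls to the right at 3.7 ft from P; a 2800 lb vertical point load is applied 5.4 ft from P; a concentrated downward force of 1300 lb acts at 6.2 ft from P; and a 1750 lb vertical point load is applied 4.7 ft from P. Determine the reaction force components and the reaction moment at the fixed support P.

P_x = -550.0 lb, P_y = 7406 lb, M_P = 40900 lb·ft

Resultant of the triangular load: ½ × 494 × 6.3 = 1556.1 lb, acting at 6.1 ft from P (one-third of the span from the peak).
ΣF_x = 0: P_x + 550 = 0 → P_x = -550.0 lb.
ΣF_y = 0: P_y − ½·494·6.3 − 2800 − 1300 − 1750 = 0 → P_y = 7406 lb.
ΣM about P: M_P − (½·494·6.3)·6.1 − 2800·5.4 − 1300·6.2 − 1750·4.7 = 0 → M_P = 40900 lb·ft.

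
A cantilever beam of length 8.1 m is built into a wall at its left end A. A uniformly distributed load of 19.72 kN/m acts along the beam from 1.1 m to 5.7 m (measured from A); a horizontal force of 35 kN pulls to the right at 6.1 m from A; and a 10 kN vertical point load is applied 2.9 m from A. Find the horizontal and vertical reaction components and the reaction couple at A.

Resultant of the distributed load: 19.72 × 4.6 = 90.712 kN at 3.4 m from A.
ΣF_x = 0: A_x + 35 = 0 → A_x = -35.00 kN.
ΣF_y = 0: A_y − 19.72·4.6 − 10 = 0 → A_y = 100.7 kN.
ΣM about A: M_A − (19.72·4.6)·3.4 − 10·2.9 = 0 → M_A = 337.4 kN·m.

A_x = -35.00 kN, A_y = 100.7 kN, M_A = 337.4 kN·m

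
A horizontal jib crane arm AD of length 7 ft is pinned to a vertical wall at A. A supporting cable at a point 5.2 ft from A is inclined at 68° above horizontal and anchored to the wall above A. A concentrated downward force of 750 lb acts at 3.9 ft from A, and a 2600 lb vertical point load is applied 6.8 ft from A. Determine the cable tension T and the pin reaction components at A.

T = 4274 lb, A_x = 1601 lb, A_y = -612.5 lb

ΣM about A: T·sin68°·5.2 − 750·3.9 − 2600·6.8 = 0 → T = 20605/(5.2·0.927184) = 4273.69 ≈ 4274 lb.
ΣF_x = 0: A_x − T·cos68° = 0 → A_x = 4273.69 × 0.374607 = 1601 lb.
ΣF_y = 0: A_y + T·sin68° − 750 − 2600 = 0 → A_y = 3350 − 4273.69 × 0.927184 = -612.5 lb.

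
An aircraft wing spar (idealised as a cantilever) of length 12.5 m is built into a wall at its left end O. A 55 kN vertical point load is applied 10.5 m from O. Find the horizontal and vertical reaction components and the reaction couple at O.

O_x = 0, O_y = 55.00 kN, M_O = 577.5 kN·m

ΣF_x = 0: O_x = 0.
ΣF_y = 0: O_y − 55 = 0 → O_y = 55.00 kN.
ΣM about O: M_O − 55·10.5 = 0 → M_O = 577.5 kN·m.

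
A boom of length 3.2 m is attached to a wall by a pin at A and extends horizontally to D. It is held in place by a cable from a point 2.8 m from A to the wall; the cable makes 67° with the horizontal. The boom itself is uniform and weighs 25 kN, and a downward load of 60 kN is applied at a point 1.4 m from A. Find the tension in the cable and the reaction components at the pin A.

T = 48.11 kN, A_x = 18.80 kN, A_y = 40.71 kN

ΣM about A: T·sin67°·2.8 − 25·1.6 − 60·1.4 = 0 → T = 124/(2.8·0.920505) = 48.1102 ≈ 48.11 kN.
ΣF_x = 0: A_x − T·cos67° = 0 → A_x = 48.1102 × 0.390731 = 18.80 kN.
ΣF_y = 0: A_y + T·sin67° − 25 − 60 = 0 → A_y = 85 − 48.1102 × 0.920505 = 40.71 kN.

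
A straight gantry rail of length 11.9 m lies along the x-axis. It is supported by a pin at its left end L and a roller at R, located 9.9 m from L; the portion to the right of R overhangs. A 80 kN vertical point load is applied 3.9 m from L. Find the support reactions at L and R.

L_x = 0, L_y = 48.48 kN, R_y = 31.52 kN

ΣM about L: R_y·9.9 − 80·3.9 = 0 → R_y = 312/9.9 = 31.5152 ≈ 31.52 kN.
ΣF_y = 0: L_y + 31.5152 − 80 = 0 → L_y = 48.48 kN.
ΣF_x = 0: no horizontal applied forces, so L_x = 0.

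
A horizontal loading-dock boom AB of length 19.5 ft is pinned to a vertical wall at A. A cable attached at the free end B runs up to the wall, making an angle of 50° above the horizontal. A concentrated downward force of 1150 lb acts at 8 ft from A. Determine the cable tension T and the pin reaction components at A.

T = 615.9 lb, A_x = 395.9 lb, A_y = 678.2 lb

ΣM about A: T·sin50°·19.5 − 1150·8 = 0 → T = 9200/(19.5·0.766044) = 615.885 ≈ 615.9 lb.
ΣF_x = 0: A_x − T·cos50° = 0 → A_x = 615.885 × 0.642788 = 395.9 lb.
ΣF_y = 0: A_y + T·sin50° − 1150 = 0 → A_y = 1150 − 615.885 × 0.766044 = 678.2 lb.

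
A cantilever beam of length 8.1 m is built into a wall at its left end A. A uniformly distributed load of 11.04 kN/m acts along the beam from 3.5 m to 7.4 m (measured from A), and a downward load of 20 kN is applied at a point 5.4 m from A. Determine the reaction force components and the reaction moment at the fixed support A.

Resultant of the distributed load: 11.04 × 3.9 = 43.056 kN at 5.45 m from A.
ΣF_x = 0: A_x = 0.
ΣF_y = 0: A_y − 11.04·3.9 − 20 = 0 → A_y = 63.06 kN.
ΣM about A: M_A − (11.04·3.9)·5.45 − 20·5.4 = 0 → M_A = 342.7 kN·m.

A_x = 0, A_y = 63.06 kN, M_A = 342.7 kN·m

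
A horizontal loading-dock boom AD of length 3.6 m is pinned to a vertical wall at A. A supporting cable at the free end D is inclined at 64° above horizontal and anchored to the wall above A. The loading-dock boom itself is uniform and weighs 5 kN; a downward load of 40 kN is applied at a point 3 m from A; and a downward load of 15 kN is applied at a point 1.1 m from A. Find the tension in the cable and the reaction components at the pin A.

T = 44.97 kN, A_x = 19.71 kN, A_y = 19.58 kN

ΣM about A: T·sin64°·3.6 − 5·1.8 − 40·3 − 15·1.1 = 0 → T = 145.5/(3.6·0.898794) = 44.9677 ≈ 44.97 kN.
ΣF_x = 0: A_x − T·cos64° = 0 → A_x = 44.9677 × 0.438371 = 19.71 kN.
ΣF_y = 0: A_y + T·sin64° − 5 − 40 − 15 = 0 → A_y = 60 − 44.9677 × 0.898794 = 19.58 kN.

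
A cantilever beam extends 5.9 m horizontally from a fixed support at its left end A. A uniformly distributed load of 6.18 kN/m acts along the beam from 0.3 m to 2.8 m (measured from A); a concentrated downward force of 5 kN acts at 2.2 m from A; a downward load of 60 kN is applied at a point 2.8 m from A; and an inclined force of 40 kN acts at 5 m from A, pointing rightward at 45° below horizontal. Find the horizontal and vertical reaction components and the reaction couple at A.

A_x = -28.28 kN, A_y = 108.7 kN, M_A = 344.4 kN·m

Resultant of the distributed load: 6.18 × 2.5 = 15.45 kN at 1.55 m from A.
ΣF_x = 0: A_x + 40·cos45° = 0 → A_x = -28.28 kN.
ΣF_y = 0: A_y − 6.18·2.5 − 5 − 60 − 40·sin45° = 0 → A_y = 108.7 kN.
ΣM about A: M_A − (6.18·2.5)·1.55 − 5·2.2 − 60·2.8 − 40·sin45°·5 = 0 → M_A = 344.4 kN·m.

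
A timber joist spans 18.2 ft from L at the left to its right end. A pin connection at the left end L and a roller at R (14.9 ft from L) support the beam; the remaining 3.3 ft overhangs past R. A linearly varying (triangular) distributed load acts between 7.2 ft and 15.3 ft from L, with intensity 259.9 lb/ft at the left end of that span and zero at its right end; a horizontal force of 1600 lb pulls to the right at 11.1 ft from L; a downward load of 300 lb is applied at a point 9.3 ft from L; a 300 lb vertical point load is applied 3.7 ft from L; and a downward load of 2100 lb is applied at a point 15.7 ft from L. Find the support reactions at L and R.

Resultant of the triangular load: ½ × 259.9 × 8.1 = 1052.595 lb, acting at 9.9 ft from L (one-third of the span from the peak).
Taking moments about L: R_y·14.9 − (½·259.9·8.1)·9.9 − 300·9.3 − 300·3.7 − 2100·15.7 = 0 → R_y = 47290.6905/14.9 = 3173.87 ≈ 3174 lb.
ΣF_y = 0: L_y + 3173.87 − ½·259.9·8.1 − 300 − 300 − 2100 = 0 → L_y = 578.7 lb.
ΣF_x = 0: L_x + 1600 = 0 → L_x = -1600 lb.

L_x = -1600 lb, L_y = 578.7 lb, R_y = 3174 lb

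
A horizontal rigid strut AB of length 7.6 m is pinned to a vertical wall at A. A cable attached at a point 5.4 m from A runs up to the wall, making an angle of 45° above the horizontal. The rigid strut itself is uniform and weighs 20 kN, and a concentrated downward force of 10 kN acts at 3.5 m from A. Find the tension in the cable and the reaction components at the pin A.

ΣM about A: T·sin45°·5.4 − 20·3.8 − 10·3.5 = 0 → T = 111/(5.4·0.707107) = 29.0699 ≈ 29.07 kN.
ΣF_x = 0: A_x − T·cos45° = 0 → A_x = 29.0699 × 0.707107 = 20.56 kN.
ΣF_y = 0: A_y + T·sin45° − 20 − 10 = 0 → A_y = 30 − 29.0699 × 0.707107 = 9.444 kN.

T = 29.07 kN, A_x = 20.56 kN, A_y = 9.444 kN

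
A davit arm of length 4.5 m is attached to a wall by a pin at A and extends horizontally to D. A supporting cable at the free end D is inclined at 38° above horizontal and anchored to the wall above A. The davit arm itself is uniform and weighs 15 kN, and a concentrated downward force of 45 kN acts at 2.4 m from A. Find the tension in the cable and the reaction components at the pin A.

ΣM about A: T·sin38°·4.5 − 15·2.25 − 45·2.4 = 0 → T = 141.75/(4.5·0.615661) = 51.1645 ≈ 51.16 kN.
ΣF_x = 0: A_x − T·cos38° = 0 → A_x = 51.1645 × 0.788011 = 40.32 kN.
ΣF_y = 0: A_y + T·sin38° − 15 − 45 = 0 → A_y = 60 − 51.1645 × 0.615661 = 28.50 kN.

T = 51.16 kN, A_x = 40.32 kN, A_y = 28.50 kN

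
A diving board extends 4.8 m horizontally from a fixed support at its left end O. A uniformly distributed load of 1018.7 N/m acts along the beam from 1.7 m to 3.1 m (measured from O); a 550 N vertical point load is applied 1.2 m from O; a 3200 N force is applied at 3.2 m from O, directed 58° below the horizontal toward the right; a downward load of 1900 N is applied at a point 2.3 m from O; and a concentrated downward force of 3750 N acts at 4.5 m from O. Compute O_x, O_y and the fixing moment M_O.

O_x = -1696 N, O_y = 10340 N, M_O = 34010 N·m

Resultant of the distributed load: 1018.7 × 1.4 = 1426.18 N at 2.4 m from O.
ΣF_x = 0: O_x + 3200·cos58° = 0 → O_x = -1696 N.
ΣF_y = 0: O_y − 1018.7·1.4 − 550 − 3200·sin58° − 1900 − 3750 = 0 → O_y = 10340 N.
ΣM about O: M_O − (1018.7·1.4)·2.4 − 550·1.2 − 3200·sin58°·3.2 − 1900·2.3 − 3750·4.5 = 0 → M_O = 34010 N·m.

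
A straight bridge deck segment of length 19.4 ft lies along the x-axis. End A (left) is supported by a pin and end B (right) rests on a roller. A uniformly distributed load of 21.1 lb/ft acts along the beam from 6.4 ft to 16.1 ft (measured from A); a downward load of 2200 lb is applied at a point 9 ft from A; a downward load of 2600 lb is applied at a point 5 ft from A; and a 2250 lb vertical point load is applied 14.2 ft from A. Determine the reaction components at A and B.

Resultant of the distributed load: 21.1 × 9.7 = 204.67 lb at 11.25 ft from A.
ΣM about A: B_y·19.4 − (21.1·9.7)·11.25 − 2200·9 − 2600·5 − 2250·14.2 = 0 → B_y = 67052.5375/19.4 = 3456.32 ≈ 3456 lb.
ΣF_y = 0: A_y + 3456.32 − 21.1·9.7 − 2200 − 2600 − 2250 = 0 → A_y = 3798 lb.
ΣF_x = 0: no horizontal applied forces, so A_x = 0.

A_x = 0, A_y = 3798 lb, B_y = 3456 lb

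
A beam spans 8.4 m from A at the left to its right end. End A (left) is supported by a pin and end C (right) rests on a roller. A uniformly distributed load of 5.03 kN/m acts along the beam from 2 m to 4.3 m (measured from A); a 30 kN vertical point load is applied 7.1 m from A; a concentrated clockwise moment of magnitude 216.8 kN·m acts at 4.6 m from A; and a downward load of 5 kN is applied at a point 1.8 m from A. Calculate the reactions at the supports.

A_x = 0, A_y = -10.01 kN, C_y = 56.58 kN

Resultant of the distributed load: 5.03 × 2.3 = 11.569 kN at 3.15 m from A.
ΣM about A: C_y·8.4 − (5.03·2.3)·3.15 − 30·7.1 − 216.8 − 5·1.8 = 0 → C_y = 475.24235/8.4 = 56.5765 ≈ 56.58 kN.
ΣF_y = 0: A_y + 56.5765 − 5.03·2.3 − 30 − 5 = 0 → A_y = -10.01 kN.
ΣF_x = 0: no horizontal applied forces, so A_x = 0.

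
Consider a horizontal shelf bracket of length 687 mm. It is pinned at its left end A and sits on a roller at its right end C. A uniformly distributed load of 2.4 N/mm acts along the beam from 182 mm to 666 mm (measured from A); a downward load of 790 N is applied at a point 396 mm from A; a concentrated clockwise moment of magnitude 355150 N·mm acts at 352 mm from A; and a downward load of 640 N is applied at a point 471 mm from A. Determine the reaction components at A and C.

Resultant of the distributed load: 2.4 × 484 = 1161.6 N at 424 mm from A.
ΣM about A: C_y·687 − (2.4·484)·424 − 790·396 − 355150 − 640·471 = 0 → C_y = 1461948.4/687 = 2128.02 ≈ 2128 N.
ΣF_y = 0: A_y + 2128.02 − 2.4·484 − 790 − 640 = 0 → A_y = 463.6 N.
ΣF_x = 0: no horizontal applied forces, so A_x = 0.

A_x = 0, A_y = 463.6 N, C_y = 2128 N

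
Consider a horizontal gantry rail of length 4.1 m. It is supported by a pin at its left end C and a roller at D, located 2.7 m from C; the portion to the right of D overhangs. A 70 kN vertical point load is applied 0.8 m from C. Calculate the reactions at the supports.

C_x = 0, C_y = 49.26 kN, D_y = 20.74 kN

ΣM about C: D_y·2.7 − 70·0.8 = 0 → D_y = 56/2.7 = 20.7407 ≈ 20.74 kN.
ΣF_y = 0: C_y + 20.7407 − 70 = 0 → C_y = 49.26 kN.
ΣF_x = 0: no horizontal applied forces, so C_x = 0.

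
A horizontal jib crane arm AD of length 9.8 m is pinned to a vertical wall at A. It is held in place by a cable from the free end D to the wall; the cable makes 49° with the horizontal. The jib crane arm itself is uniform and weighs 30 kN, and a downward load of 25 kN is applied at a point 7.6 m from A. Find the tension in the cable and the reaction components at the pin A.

T = 45.56 kN, A_x = 29.89 kN, A_y = 20.61 kN

ΣM about A: T·sin49°·9.8 − 30·4.9 − 25·7.6 = 0 → T = 337/(9.8·0.75471) = 45.5642 ≈ 45.56 kN.
ΣF_x = 0: A_x − T·cos49° = 0 → A_x = 45.5642 × 0.656059 = 29.89 kN.
ΣF_y = 0: A_y + T·sin49° − 30 − 25 = 0 → A_y = 55 − 45.5642 × 0.75471 = 20.61 kN.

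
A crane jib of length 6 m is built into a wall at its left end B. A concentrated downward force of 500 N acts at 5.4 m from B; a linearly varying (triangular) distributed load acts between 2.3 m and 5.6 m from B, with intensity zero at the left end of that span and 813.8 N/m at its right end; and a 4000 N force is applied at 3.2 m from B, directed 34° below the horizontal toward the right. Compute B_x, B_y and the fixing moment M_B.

Resultant of the triangular load: ½ × 813.8 × 3.3 = 1342.77 N, acting at 4.5 m from B (one-third of the span from the peak).
ΣF_x = 0: B_x + 4000·cos34° = 0 → B_x = -3316 N.
ΣF_y = 0: B_y − 500 − ½·813.8·3.3 − 4000·sin34° = 0 → B_y = 4080 N.
ΣM about B: M_B − 500·5.4 − (½·813.8·3.3)·4.5 − 4000·sin34°·3.2 = 0 → M_B = 15900 N·m.

B_x = -3316 N, B_y = 4080 N, M_B = 15900 N·m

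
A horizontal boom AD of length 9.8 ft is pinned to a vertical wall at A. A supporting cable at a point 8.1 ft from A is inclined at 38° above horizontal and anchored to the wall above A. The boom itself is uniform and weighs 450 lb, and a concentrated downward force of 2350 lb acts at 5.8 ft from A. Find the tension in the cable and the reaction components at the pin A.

T = 3175 lb, A_x = 2502 lb, A_y = 845.1 lb

ΣM about A: T·sin38°·8.1 − 450·4.9 − 2350·5.8 = 0 → T = 15835/(8.1·0.615661) = 3175.35 ≈ 3175 lb.
ΣF_x = 0: A_x − T·cos38° = 0 → A_x = 3175.35 × 0.788011 = 2502 lb.
ΣF_y = 0: A_y + T·sin38° − 450 − 2350 = 0 → A_y = 2800 − 3175.35 × 0.615661 = 845.1 lb.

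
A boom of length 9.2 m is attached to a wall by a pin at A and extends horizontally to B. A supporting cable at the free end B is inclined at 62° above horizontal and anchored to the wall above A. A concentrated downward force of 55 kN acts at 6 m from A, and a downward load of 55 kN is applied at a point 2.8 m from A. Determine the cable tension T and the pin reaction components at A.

T = 59.58 kN, A_x = 27.97 kN, A_y = 57.39 kN

ΣM about A: T·sin62°·9.2 − 55·6 − 55·2.8 = 0 → T = 484/(9.2·0.882948) = 59.583 ≈ 59.58 kN.
ΣF_x = 0: A_x − T·cos62° = 0 → A_x = 59.583 × 0.469472 = 27.97 kN.
ΣF_y = 0: A_y + T·sin62° − 55 − 55 = 0 → A_y = 110 − 59.583 × 0.882948 = 57.39 kN.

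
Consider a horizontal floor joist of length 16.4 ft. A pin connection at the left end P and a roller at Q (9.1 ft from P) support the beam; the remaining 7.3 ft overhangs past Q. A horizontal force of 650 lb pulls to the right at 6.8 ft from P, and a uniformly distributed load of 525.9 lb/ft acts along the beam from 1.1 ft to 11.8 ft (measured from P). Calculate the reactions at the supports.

Resultant of the distributed load: 525.9 × 10.7 = 5627.13 lb at 6.45 ft from P.
Taking moments about P: Q_y·9.1 − (525.9·10.7)·6.45 = 0 → Q_y = 36294.9885/9.1 = 3988.46 ≈ 3988 lb.
ΣF_y = 0: P_y + 3988.46 − 525.9·10.7 = 0 → P_y = 1639 lb.
ΣF_x = 0: P_x + 650 = 0 → P_x = -650.0 lb.

P_x = -650.0 lb, P_y = 1639 lb, Q_y = 3988 lb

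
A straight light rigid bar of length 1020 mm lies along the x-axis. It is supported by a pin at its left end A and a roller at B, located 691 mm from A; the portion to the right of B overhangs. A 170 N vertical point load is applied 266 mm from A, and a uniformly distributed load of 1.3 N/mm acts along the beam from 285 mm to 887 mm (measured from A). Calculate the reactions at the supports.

Resultant of the distributed load: 1.3 × 602 = 782.6 N at 586 mm from A.
Moments about A: B_y·691 − 170·266 − (1.3·602)·586 = 0 → B_y = 503823.6/691 = 729.122 ≈ 729.1 N.
ΣF_y = 0: A_y + 729.122 − 170 − 1.3·602 = 0 → A_y = 223.5 N.
ΣF_x = 0: no horizontal applied forces, so A_x = 0.

A_x = 0, A_y = 223.5 N, B_y = 729.1 N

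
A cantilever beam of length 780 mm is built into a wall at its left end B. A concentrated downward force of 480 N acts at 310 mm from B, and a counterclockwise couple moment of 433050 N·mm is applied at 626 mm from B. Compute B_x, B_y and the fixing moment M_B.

ΣF_x = 0: B_x = 0.
ΣF_y = 0: B_y − 480 = 0 → B_y = 480.0 N.
ΣM about B: M_B − 480·310 + 433050 = 0 → M_B = -284200 N·mm.

B_x = 0, B_y = 480.0 N, M_B = -284200 N·mm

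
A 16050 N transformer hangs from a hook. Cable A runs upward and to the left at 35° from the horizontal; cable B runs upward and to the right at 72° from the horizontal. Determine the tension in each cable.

ΣF_x = 0: −T_A·cos35° + T_B·cos72° = 0 → T_B = 2.65083·T_A.
ΣF_y = 0: T_A·sin35° + T_B·sin72° = 16050.
Substitute: T_A·(0.573576 + 2.65083·0.951057) = 16050 → T_A = 5186.34 ≈ 5186 N.
Then T_B = 2.65083 × 5186.34 = 13750 N.

T_A = 5186 N, T_B = 13750 N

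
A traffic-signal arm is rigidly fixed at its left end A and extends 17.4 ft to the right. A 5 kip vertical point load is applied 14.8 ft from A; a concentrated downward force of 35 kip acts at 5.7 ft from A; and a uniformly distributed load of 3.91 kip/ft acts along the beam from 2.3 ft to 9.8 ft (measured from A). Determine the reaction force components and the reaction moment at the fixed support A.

Resultant of the distributed load: 3.91 × 7.5 = 29.325 kip at 6.05 ft from A.
ΣF_x = 0: A_x = 0.
ΣF_y = 0: A_y − 5 − 35 − 3.91·7.5 = 0 → A_y = 69.33 kip.
ΣM about A: M_A − 5·14.8 − 35·5.7 − (3.91·7.5)·6.05 = 0 → M_A = 450.9 kip·ft.

A_x = 0, A_y = 69.33 kip, M_A = 450.9 kip·ft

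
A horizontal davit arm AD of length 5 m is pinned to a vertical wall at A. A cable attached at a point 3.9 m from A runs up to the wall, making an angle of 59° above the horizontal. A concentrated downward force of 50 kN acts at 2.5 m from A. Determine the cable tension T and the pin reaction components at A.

ΣM about A: T·sin59°·3.9 − 50·2.5 = 0 → T = 125/(3.9·0.857167) = 37.3921 ≈ 37.39 kN.
ΣF_x = 0: A_x − T·cos59° = 0 → A_x = 37.3921 × 0.515038 = 19.26 kN.
ΣF_y = 0: A_y + T·sin59° − 50 = 0 → A_y = 50 − 37.3921 × 0.857167 = 17.95 kN.

T = 37.39 kN, A_x = 19.26 kN, A_y = 17.95 kN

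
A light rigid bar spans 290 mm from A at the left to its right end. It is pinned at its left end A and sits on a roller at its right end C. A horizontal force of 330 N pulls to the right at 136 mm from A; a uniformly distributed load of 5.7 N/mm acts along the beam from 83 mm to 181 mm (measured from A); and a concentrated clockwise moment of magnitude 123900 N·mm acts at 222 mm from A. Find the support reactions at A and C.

A_x = -330.0 N, A_y = -122.9 N, C_y = 681.5 N

Resultant of the distributed load: 5.7 × 98 = 558.6 N at 132 mm from A.
ΣM about A: C_y·290 − (5.7·98)·132 − 123900 = 0 → C_y = 197635.2/290 = 681.501 ≈ 681.5 N.
ΣF_y = 0: A_y + 681.501 − 5.7·98 = 0 → A_y = -122.9 N.
ΣF_x = 0: A_x + 330 = 0 → A_x = -330.0 N.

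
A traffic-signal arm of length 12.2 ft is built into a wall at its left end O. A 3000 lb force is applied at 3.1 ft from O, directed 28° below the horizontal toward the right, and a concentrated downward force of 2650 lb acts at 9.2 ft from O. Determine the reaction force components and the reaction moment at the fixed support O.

O_x = -2649 lb, O_y = 4058 lb, M_O = 28750 lb·ft

ΣF_x = 0: O_x + 3000·cos28° = 0 → O_x = -2649 lb.
ΣF_y = 0: O_y − 3000·sin28° − 2650 = 0 → O_y = 4058 lb.
ΣM about O: M_O − 3000·sin28°·3.1 − 2650·9.2 = 0 → M_O = 28750 lb·ft.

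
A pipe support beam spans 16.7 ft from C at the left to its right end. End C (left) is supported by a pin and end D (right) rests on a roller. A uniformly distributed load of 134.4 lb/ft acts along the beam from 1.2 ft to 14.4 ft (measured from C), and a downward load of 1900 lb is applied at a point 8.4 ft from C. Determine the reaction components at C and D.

Resultant of the distributed load: 134.4 × 13.2 = 1774.08 lb at 7.8 ft from C.
ΣM about C: D_y·16.7 − (134.4·13.2)·7.8 − 1900·8.4 = 0 → D_y = 29797.824/16.7 = 1784.3 ≈ 1784 lb.
ΣF_y = 0: C_y + 1784.3 − 134.4·13.2 − 1900 = 0 → C_y = 1890 lb.
ΣF_x = 0: no horizontal applied forces, so C_x = 0.

C_x = 0, C_y = 1890 lb, D_y = 1784 lb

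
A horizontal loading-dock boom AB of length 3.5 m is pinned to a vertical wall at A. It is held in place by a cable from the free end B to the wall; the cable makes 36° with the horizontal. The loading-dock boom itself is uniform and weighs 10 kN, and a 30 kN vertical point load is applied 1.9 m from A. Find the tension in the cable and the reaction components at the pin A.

ΣM about A: T·sin36°·3.5 − 10·1.75 − 30·1.9 = 0 → T = 74.5/(3.5·0.587785) = 36.2134 ≈ 36.21 kN.
ΣF_x = 0: A_x − T·cos36° = 0 → A_x = 36.2134 × 0.809017 = 29.30 kN.
ΣF_y = 0: A_y + T·sin36° − 10 − 30 = 0 → A_y = 40 − 36.2134 × 0.587785 = 18.71 kN.

T = 36.21 kN, A_x = 29.30 kN, A_y = 18.71 kN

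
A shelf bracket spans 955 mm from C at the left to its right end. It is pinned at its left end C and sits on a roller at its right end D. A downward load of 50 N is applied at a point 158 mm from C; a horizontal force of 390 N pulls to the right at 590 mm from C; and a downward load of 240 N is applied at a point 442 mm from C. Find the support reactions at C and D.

C_x = -390.0 N, C_y = 170.6 N, D_y = 119.4 N

Moments about C: D_y·955 − 50·158 − 240·442 = 0 → D_y = 113980/955 = 119.351 ≈ 119.4 N.
ΣF_y = 0: C_y + 119.351 − 50 − 240 = 0 → C_y = 170.6 N.
ΣF_x = 0: C_x + 390 = 0 → C_x = -390.0 N.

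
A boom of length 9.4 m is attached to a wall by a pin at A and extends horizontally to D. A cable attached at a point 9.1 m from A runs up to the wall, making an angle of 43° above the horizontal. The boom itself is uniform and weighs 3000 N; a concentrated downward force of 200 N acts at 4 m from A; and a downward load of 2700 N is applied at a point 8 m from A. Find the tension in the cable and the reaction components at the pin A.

T = 5881 N, A_x = 4301 N, A_y = 1889 N

ΣM about A: T·sin43°·9.1 − 3000·4.7 − 200·4 − 2700·8 = 0 → T = 36500/(9.1·0.681998) = 5881.23 ≈ 5881 N.
ΣF_x = 0: A_x − T·cos43° = 0 → A_x = 5881.23 × 0.731354 = 4301 N.
ΣF_y = 0: A_y + T·sin43° − 3000 − 200 − 2700 = 0 → A_y = 5900 − 5881.23 × 0.681998 = 1889 N.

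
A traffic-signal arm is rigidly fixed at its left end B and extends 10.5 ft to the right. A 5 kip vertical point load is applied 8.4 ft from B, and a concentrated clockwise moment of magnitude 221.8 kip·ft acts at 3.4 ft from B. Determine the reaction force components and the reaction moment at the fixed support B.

ΣF_x = 0: B_x = 0.
ΣF_y = 0: B_y − 5 = 0 → B_y = 5.000 kip.
ΣM about B: M_B − 5·8.4 − 221.8 = 0 → M_B = 263.8 kip·ft.

B_x = 0, B_y = 5.000 kip, M_B = 263.8 kip·ft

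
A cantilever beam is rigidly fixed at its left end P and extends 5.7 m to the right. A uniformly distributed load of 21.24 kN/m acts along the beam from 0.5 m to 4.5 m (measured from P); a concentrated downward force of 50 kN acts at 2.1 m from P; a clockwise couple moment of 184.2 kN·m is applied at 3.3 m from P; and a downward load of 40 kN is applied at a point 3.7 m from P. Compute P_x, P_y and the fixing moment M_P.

Resultant of the distributed load: 21.24 × 4 = 84.96 kN at 2.5 m from P.
ΣF_x = 0: P_x = 0.
ΣF_y = 0: P_y − 21.24·4 − 50 − 40 = 0 → P_y = 175.0 kN.
ΣM about P: M_P − (21.24·4)·2.5 − 50·2.1 − 184.2 − 40·3.7 = 0 → M_P = 649.6 kN·m.

P_x = 0, P_y = 175.0 kN, M_P = 649.6 kN·m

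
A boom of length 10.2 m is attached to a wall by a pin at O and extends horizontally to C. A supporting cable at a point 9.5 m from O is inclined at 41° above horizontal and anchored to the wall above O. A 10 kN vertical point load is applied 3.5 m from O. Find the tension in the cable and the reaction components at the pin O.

ΣM about O: T·sin41°·9.5 − 10·3.5 = 0 → T = 35/(9.5·0.656059) = 5.61567 ≈ 5.616 kN.
ΣF_x = 0: O_x − T·cos41° = 0 → O_x = 5.61567 × 0.75471 = 4.238 kN.
ΣF_y = 0: O_y + T·sin41° − 10 = 0 → O_y = 10 − 5.61567 × 0.656059 = 6.316 kN.

T = 5.616 kN, O_x = 4.238 kN, O_y = 6.316 kN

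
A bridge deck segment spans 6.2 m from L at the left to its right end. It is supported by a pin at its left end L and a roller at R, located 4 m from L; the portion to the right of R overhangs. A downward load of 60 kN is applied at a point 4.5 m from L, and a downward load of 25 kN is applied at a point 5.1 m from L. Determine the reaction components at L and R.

L_x = 0, L_y = -14.38 kN, R_y = 99.38 kN

ΣM about L: R_y·4 − 60·4.5 − 25·5.1 = 0 → R_y = 397.5/4 = 99.375 ≈ 99.38 kN.
ΣF_y = 0: L_y + 99.375 − 60 − 25 = 0 → L_y = -14.38 kN.
ΣF_x = 0: no horizontal applied forces, so L_x = 0.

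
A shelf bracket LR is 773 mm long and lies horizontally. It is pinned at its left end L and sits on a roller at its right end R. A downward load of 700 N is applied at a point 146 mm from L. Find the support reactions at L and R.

L_x = 0, L_y = 567.8 N, R_y = 132.2 N

Taking moments about L: R_y·773 − 700·146 = 0 → R_y = 102200/773 = 132.212 ≈ 132.2 N.
ΣF_y = 0: L_y + 132.212 − 700 = 0 → L_y = 567.8 N.
ΣF_x = 0: no horizontal applied forces, so L_x = 0.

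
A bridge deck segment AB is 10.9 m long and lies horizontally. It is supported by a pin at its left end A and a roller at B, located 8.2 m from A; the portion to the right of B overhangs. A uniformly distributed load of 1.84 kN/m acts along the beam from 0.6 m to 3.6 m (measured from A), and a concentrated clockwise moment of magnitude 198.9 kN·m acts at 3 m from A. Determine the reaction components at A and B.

A_x = 0, A_y = -20.15 kN, B_y = 25.67 kN

Resultant of the distributed load: 1.84 × 3 = 5.52 kN at 2.1 m from A.
ΣM about A: B_y·8.2 − (1.84·3)·2.1 − 198.9 = 0 → B_y = 210.492/8.2 = 25.6698 ≈ 25.67 kN.
ΣF_y = 0: A_y + 25.6698 − 1.84·3 = 0 → A_y = -20.15 kN.
ΣF_x = 0: no horizontal applied forces, so A_x = 0.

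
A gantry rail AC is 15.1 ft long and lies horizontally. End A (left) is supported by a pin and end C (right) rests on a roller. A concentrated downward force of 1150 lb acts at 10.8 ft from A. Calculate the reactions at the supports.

A_x = 0, A_y = 327.5 lb, C_y = 822.5 lb

Taking moments about A: C_y·15.1 − 1150·10.8 = 0 → C_y = 12420/15.1 = 822.517 ≈ 822.5 lb.
ΣF_y = 0: A_y + 822.517 − 1150 = 0 → A_y = 327.5 lb.
ΣF_x = 0: no horizontal applied forces, so A_x = 0.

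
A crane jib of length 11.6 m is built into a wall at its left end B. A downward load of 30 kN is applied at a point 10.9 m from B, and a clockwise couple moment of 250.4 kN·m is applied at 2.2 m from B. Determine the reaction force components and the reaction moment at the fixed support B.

B_x = 0, B_y = 30.00 kN, M_B = 577.4 kN·m

ΣF_x = 0: B_x = 0.
ΣF_y = 0: B_y − 30 = 0 → B_y = 30.00 kN.
ΣM about B: M_B − 30·10.9 − 250.4 = 0 → M_B = 577.4 kN·m.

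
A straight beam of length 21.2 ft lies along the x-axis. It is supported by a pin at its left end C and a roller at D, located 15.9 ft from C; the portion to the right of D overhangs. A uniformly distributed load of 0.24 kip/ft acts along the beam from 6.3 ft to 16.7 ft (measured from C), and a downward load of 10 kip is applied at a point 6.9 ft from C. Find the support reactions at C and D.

Resultant of the distributed load: 0.24 × 10.4 = 2.496 kip at 11.5 ft from C.
Taking moments about C: D_y·15.9 − (0.24·10.4)·11.5 − 10·6.9 = 0 → D_y = 97.704/15.9 = 6.14491 ≈ 6.145 kip.
ΣF_y = 0: C_y + 6.14491 − 0.24·10.4 − 10 = 0 → C_y = 6.351 kip.
ΣF_x = 0: no horizontal applied forces, so C_x = 0.

C_x = 0, C_y = 6.351 kip, D_y = 6.145 kip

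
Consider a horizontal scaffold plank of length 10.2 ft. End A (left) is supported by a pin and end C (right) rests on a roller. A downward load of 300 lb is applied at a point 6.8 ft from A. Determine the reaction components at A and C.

ΣM about A: C_y·10.2 − 300·6.8 = 0 → C_y = 2040/10.2 = 200.0 lb.
ΣF_y = 0: A_y + 200 − 300 = 0 → A_y = 100.0 lb.
ΣF_x = 0: no horizontal applied forces, so A_x = 0.

A_x = 0, A_y = 100.0 lb, C_y = 200.0 lb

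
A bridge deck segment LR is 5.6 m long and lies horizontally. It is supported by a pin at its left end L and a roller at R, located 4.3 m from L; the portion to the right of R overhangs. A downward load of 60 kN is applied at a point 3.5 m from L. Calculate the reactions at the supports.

Taking moments about L: R_y·4.3 − 60·3.5 = 0 → R_y = 210/4.3 = 48.8372 ≈ 48.84 kN.
ΣF_y = 0: L_y + 48.8372 − 60 = 0 → L_y = 11.16 kN.
ΣF_x = 0: no horizontal applied forces, so L_x = 0.

L_x = 0, L_y = 11.16 kN, R_y = 48.84 kN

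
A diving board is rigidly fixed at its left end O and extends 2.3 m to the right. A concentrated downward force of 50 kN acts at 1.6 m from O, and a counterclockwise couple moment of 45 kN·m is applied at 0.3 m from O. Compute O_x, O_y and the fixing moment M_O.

O_x = 0, O_y = 50.00 kN, M_O = 35.00 kN·m

ΣF_x = 0: O_x = 0.
ΣF_y = 0: O_y − 50 = 0 → O_y = 50.00 kN.
ΣM about O: M_O − 50·1.6 + 45 = 0 → M_O = 35.00 kN·m.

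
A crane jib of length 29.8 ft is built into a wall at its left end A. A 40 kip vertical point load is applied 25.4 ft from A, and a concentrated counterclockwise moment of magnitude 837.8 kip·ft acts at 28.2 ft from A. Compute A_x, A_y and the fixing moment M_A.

A_x = 0, A_y = 40.00 kip, M_A = 178.2 kip·ft

ΣF_x = 0: A_x = 0.
ΣF_y = 0: A_y − 40 = 0 → A_y = 40.00 kip.
ΣM about A: M_A − 40·25.4 + 837.8 = 0 → M_A = 178.2 kip·ft.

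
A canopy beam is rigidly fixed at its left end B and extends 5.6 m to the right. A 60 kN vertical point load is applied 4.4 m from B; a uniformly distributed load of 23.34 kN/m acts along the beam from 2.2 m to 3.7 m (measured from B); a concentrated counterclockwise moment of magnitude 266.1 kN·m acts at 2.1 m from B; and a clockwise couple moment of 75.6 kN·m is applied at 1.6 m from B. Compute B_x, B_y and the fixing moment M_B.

Resultant of the distributed load: 23.34 × 1.5 = 35.01 kN at 2.95 m from B.
ΣF_x = 0: B_x = 0.
ΣF_y = 0: B_y − 60 − 23.34·1.5 = 0 → B_y = 95.01 kN.
ΣM about B: M_B − 60·4.4 − (23.34·1.5)·2.95 + 266.1 − 75.6 = 0 → M_B = 176.8 kN·m.

B_x = 0, B_y = 95.01 kN, M_B = 176.8 kN·m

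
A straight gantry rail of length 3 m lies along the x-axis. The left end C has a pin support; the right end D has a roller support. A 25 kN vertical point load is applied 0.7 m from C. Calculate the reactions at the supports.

C_x = 0, C_y = 19.17 kN, D_y = 5.833 kN

ΣM about C: D_y·3 − 25·0.7 = 0 → D_y = 17.5/3 = 5.83333 ≈ 5.833 kN.
ΣF_y = 0: C_y + 5.83333 − 25 = 0 → C_y = 19.17 kN.
ΣF_x = 0: no horizontal applied forces, so C_x = 0.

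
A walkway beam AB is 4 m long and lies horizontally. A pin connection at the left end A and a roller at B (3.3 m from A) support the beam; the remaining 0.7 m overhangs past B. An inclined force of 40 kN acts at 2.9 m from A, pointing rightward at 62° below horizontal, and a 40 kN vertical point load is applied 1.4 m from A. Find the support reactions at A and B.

ΣM about A: B_y·3.3 − 40·sin62°·2.9 − 40·1.4 = 0 → B_y = 158.422/3.3 = 48.0067 ≈ 48.01 kN.
ΣF_y = 0: A_y + 48.0067 − 40·sin62° − 40 = 0 → A_y = 27.31 kN.
ΣF_x = 0: A_x + 40·cos62° = 0 → A_x = -18.78 kN.

A_x = -18.78 kN, A_y = 27.31 kN, B_y = 48.01 kN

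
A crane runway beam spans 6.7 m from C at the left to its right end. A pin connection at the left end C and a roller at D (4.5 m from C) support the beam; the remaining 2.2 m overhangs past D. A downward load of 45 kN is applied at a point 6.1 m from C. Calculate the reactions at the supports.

ΣM about C: D_y·4.5 − 45·6.1 = 0 → D_y = 274.5/4.5 = 61.00 kN.
ΣF_y = 0: C_y + 61 − 45 = 0 → C_y = -16.00 kN.
ΣF_x = 0: no horizontal applied forces, so C_x = 0.

C_x = 0, C_y = -16.00 kN, D_y = 61.00 kN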